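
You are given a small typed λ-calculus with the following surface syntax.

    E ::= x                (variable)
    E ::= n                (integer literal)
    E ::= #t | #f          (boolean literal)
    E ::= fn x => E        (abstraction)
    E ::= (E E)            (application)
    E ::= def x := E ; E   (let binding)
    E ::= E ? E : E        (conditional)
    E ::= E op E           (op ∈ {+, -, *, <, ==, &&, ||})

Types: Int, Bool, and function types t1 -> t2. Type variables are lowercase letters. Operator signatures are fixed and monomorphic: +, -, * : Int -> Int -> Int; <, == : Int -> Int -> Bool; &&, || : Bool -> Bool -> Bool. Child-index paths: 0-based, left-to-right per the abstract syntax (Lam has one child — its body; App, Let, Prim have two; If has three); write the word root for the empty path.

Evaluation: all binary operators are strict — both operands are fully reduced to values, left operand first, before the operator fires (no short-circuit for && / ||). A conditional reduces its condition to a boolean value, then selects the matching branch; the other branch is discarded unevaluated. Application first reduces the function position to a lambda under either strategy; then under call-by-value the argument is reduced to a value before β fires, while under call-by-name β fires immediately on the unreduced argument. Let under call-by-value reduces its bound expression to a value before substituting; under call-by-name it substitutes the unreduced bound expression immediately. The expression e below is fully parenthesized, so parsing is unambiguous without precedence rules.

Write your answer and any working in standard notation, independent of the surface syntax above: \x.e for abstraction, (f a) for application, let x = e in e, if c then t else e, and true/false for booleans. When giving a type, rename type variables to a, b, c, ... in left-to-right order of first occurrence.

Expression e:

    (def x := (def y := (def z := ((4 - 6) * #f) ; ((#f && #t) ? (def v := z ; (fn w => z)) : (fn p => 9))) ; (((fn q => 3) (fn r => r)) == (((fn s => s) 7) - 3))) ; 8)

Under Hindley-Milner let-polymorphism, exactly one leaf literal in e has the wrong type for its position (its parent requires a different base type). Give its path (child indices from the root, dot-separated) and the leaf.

Trace:
  unify Int ~ Int
  unify Int ~ Int
  unify Int ~ Int
  unify Bool ~ Int
  FAIL: mismatch Bool ~ Int

Answer: 0.0.0.1 : false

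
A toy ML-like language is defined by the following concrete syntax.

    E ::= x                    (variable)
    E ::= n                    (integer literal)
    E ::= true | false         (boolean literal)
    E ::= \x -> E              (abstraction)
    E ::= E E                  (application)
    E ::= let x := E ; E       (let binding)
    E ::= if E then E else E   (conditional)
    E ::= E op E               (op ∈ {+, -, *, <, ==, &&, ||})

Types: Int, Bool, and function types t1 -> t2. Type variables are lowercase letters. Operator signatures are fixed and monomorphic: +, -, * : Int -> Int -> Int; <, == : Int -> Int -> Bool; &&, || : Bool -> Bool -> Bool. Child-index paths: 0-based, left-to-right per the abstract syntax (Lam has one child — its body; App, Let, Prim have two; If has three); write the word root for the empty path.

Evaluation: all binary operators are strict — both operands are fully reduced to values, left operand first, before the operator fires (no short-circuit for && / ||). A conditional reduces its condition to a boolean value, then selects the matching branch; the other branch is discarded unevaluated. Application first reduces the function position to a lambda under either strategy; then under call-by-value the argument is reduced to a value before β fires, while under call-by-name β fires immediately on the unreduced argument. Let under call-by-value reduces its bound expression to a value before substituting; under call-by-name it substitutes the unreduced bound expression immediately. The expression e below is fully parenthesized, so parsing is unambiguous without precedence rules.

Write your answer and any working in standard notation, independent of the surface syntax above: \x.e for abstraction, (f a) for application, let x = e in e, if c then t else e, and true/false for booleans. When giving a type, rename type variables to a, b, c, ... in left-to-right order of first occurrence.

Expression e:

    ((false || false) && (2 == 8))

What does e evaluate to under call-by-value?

Answer: false

Trace:
step 0: ((false || false) && (2 == 8))
step 1: [delta@0] (false && (2 == 8))
step 2: [delta@1] (false && false)
step 3: [delta@root] false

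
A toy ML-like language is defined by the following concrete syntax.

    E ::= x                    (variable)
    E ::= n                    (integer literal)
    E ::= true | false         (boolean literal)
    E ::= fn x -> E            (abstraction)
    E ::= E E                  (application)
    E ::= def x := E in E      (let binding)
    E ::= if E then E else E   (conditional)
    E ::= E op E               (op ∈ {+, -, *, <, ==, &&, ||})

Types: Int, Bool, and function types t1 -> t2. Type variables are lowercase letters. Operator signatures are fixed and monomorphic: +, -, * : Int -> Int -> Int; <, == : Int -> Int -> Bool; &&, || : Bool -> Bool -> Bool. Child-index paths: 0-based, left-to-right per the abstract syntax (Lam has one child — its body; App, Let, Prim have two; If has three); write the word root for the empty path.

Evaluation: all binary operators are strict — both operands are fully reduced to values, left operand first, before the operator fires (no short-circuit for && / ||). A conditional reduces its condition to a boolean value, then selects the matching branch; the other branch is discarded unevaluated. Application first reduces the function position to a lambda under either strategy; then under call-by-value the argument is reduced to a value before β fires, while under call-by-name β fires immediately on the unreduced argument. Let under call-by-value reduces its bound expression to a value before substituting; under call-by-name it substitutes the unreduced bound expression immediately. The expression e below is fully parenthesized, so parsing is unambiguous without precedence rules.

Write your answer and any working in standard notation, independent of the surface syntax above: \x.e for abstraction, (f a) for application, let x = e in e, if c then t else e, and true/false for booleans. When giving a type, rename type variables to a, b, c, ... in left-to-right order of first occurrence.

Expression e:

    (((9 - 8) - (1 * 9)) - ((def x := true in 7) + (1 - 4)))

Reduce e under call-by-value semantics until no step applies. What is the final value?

Answer: -12

Derivation:
step 0: (((9 - 8) - (1 * 9)) - ((let x = true in 7) + (1 - 4)))
step 1: [delta@0.0] ((1 - (1 * 9)) - ((let x = true in 7) + (1 - 4)))
step 2: [delta@0.1] ((1 - 9) - ((let x = true in 7) + (1 - 4)))
step 3: [delta@0] (-8 - ((let x = true in 7) + (1 - 4)))
step 4: [let@1.0] (-8 - (7 + (1 - 4)))
step 5: [delta@1.1] (-8 - (7 + -3))
step 6: [delta@1] (-8 - 4)
step 7: [delta@root] -12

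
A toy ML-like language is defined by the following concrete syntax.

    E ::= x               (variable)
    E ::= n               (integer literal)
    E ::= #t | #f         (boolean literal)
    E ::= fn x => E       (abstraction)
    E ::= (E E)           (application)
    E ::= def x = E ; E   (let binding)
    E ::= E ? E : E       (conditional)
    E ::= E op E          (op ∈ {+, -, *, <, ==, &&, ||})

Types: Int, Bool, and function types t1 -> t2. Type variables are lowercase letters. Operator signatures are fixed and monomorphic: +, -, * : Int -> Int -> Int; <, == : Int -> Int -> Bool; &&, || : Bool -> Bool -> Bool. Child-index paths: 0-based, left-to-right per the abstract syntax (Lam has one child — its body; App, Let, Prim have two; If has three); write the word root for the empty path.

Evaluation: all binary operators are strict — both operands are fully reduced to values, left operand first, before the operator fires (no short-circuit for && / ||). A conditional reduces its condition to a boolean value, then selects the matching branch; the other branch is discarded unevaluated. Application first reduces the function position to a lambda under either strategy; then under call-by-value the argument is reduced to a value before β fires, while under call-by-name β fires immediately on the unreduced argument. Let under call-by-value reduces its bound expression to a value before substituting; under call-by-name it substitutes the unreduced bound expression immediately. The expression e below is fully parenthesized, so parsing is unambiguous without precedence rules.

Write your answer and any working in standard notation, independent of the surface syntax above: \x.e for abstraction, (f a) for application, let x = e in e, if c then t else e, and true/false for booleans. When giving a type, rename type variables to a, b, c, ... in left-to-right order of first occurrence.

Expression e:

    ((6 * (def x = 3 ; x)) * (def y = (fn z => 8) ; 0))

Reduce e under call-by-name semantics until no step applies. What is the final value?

Trace:
step 0: ((6 * (let x = 3 in x)) * (let y = (\z.8) in 0))
step 1: [let@0.1] ((6 * 3) * (let y = (\z.8) in 0))
step 2: [delta@0] (18 * (let y = (\z.8) in 0))
step 3: [let@1] (18 * 0)
step 4: [delta@root] 0

Answer: 0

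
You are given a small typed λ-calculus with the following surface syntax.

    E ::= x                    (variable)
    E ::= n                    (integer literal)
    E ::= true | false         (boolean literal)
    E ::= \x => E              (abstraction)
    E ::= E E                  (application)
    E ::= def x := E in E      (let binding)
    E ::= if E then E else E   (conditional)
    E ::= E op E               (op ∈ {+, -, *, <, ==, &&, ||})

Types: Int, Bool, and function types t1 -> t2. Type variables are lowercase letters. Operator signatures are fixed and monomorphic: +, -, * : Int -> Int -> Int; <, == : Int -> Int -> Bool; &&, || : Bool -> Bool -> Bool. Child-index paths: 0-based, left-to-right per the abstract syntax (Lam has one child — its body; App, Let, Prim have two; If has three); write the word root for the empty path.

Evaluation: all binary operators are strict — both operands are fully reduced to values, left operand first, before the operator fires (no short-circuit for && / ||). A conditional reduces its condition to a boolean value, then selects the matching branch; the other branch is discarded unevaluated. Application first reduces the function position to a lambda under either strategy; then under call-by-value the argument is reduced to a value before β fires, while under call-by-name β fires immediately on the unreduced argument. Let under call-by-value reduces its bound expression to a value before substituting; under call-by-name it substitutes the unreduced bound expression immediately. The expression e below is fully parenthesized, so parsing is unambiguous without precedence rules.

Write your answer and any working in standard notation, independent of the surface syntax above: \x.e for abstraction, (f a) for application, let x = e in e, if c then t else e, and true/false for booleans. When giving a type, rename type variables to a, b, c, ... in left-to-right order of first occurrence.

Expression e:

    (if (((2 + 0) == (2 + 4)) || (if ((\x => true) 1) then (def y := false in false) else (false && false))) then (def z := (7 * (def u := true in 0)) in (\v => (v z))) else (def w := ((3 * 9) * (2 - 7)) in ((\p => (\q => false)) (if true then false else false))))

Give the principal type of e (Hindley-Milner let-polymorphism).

Trace:
  unify Int ~ Int
  unify Int ~ Int
  unify Int ~ Int
  unify Int ~ Int
  unify Int ~ Int
  unify Int ~ Int
  unify Bool ~ Bool
\x._ : a -> Bool
  unify a -> Bool ~ Int -> b
  unify a ~ Int
  unify Bool ~ b
_ _ : Bool
  unify Bool ~ Bool
let y : Bool
  unify Bool ~ Bool
  unify Bool ~ Bool
  unify Bool ~ Bool
  unify Bool ~ Bool
  unify Bool ~ Bool
  unify Int ~ Int
let u : Bool
  unify Int ~ Int
let z : Int
v : c
z : Int
  unify c ~ Int -> d
_ _ : d
\v._ : (Int -> d) -> d
  unify Int ~ Int
  unify Int ~ Int
  unify Int ~ Int
  unify Int ~ Int
  unify Int ~ Int
  unify Int ~ Int
let w : Int
\q._ : f -> Bool
\p._ : e -> f -> Bool
  unify Bool ~ Bool
  unify Bool ~ Bool
  unify e -> f -> Bool ~ Bool -> g
  unify e ~ Bool
  unify f -> Bool ~ g
_ _ : f -> Bool
  unify (Int -> d) -> d ~ f -> Bool
  unify Int -> d ~ f
  unify d ~ Bool

Answer: (Int -> Bool) -> Bool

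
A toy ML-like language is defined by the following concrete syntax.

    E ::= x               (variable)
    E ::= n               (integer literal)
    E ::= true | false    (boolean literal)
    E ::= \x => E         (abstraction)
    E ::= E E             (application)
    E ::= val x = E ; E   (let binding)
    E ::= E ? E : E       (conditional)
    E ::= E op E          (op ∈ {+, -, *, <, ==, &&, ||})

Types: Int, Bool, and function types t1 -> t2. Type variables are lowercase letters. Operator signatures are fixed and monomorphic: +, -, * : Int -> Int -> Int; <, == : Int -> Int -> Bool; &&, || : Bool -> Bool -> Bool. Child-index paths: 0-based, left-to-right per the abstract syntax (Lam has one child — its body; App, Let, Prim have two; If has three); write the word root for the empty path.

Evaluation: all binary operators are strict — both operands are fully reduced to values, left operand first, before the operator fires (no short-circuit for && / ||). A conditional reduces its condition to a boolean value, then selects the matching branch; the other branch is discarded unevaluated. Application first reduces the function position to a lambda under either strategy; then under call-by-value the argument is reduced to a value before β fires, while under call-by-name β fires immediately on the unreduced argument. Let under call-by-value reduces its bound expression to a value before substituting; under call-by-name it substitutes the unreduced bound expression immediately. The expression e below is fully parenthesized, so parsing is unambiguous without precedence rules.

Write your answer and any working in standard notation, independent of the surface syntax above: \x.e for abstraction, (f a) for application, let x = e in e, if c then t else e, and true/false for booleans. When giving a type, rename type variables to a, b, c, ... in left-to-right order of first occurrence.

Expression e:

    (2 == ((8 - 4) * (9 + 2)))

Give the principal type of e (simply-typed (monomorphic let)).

Answer: Bool

Derivation:
  unify Int ~ Int
  unify Int ~ Int
  unify Int ~ Int
  unify Int ~ Int
  unify Int ~ Int
  unify Int ~ Int
  unify Int ~ Int
  unify Int ~ Int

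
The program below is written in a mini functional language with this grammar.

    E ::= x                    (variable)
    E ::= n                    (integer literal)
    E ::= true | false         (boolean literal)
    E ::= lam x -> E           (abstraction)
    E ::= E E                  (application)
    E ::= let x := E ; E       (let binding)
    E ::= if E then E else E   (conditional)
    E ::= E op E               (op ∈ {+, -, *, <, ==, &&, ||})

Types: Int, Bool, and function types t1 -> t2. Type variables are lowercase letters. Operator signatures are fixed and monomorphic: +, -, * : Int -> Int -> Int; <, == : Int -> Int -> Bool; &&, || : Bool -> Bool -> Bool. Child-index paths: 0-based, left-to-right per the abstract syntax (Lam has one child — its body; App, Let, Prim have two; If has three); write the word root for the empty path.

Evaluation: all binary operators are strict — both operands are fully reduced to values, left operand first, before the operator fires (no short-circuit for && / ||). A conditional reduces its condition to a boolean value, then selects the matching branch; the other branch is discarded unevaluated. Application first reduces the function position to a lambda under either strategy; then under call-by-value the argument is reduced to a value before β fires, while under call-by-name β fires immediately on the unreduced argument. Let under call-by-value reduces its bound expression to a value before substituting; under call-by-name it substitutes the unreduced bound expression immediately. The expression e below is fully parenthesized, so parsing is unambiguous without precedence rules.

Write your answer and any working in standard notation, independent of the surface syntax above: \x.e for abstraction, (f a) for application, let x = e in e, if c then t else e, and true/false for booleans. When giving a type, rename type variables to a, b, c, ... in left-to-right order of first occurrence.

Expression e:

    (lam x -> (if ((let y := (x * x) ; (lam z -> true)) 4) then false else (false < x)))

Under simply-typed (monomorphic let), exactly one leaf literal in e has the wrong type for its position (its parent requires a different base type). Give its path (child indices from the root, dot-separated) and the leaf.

Derivation:
x : a
  unify a ~ Int
x : Int
  unify Int ~ Int
let y : Int
\z._ : b -> Bool
  unify b -> Bool ~ Int -> c
  unify b ~ Int
  unify Bool ~ c
_ _ : Bool
  unify Bool ~ Bool
  unify Bool ~ Int
  FAIL: mismatch Bool ~ Int

Answer: 0.2.0 : false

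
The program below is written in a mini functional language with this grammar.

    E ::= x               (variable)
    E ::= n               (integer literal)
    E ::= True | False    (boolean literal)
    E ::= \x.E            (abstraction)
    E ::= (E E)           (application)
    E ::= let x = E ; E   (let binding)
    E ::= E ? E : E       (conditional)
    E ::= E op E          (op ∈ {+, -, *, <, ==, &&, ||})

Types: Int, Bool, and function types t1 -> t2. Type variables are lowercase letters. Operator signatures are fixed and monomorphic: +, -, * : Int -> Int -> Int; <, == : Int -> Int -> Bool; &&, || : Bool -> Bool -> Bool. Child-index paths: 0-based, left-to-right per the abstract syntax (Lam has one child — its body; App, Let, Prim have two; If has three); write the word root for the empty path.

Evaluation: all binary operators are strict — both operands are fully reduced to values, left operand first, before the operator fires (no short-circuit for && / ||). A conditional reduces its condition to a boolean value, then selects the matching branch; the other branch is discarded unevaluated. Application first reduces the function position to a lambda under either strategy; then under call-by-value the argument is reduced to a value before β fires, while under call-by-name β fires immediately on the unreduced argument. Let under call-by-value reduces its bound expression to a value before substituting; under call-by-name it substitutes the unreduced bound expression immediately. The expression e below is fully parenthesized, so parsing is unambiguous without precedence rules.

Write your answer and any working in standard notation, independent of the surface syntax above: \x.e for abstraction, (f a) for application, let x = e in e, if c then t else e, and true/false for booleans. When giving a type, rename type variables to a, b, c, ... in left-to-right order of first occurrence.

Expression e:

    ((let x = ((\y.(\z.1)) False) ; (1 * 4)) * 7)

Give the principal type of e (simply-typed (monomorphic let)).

Working:
\z._ : b -> Int
\y._ : a -> b -> Int
  unify a -> b -> Int ~ Bool -> c
  unify a ~ Bool
  unify b -> Int ~ c
_ _ : b -> Int
let x : b -> Int
  unify Int ~ Int
  unify Int ~ Int
  unify Int ~ Int
  unify Int ~ Int

Answer: Int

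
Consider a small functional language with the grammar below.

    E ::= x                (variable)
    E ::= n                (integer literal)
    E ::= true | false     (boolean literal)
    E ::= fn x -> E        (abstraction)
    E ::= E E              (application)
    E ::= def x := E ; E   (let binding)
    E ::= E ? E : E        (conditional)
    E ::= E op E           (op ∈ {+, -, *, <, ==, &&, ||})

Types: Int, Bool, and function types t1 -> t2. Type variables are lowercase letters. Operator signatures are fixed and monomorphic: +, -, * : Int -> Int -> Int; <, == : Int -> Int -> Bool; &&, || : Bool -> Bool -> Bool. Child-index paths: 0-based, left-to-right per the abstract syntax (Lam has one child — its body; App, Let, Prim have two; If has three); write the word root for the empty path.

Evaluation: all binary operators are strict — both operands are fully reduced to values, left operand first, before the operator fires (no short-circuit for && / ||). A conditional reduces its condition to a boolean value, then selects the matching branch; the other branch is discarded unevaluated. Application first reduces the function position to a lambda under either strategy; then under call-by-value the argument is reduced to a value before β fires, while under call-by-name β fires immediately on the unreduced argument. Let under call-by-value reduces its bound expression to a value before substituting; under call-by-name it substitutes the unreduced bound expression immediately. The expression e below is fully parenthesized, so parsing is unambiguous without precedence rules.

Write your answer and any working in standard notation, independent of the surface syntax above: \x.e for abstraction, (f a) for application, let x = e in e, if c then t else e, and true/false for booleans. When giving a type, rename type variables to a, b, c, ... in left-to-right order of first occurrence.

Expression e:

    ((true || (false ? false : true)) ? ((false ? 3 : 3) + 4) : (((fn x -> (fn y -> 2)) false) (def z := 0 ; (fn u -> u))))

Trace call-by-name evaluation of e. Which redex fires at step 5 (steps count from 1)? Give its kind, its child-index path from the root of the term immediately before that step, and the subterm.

Answer: delta at root : (3 + 4)

Trace:
step 0: (if (true || (if false then false else true)) then ((if false then 3 else 3) + 4) else (((\x.(\y.2)) false) (let z = 0 in (\u.u))))
step 1: [if@0.1] (if (true || true) then ((if false then 3 else 3) + 4) else (((\x.(\y.2)) false) (let z = 0 in (\u.u))))
step 2: [delta@0] (if true then ((if false then 3 else 3) + 4) else (((\x.(\y.2)) false) (let z = 0 in (\u.u))))
step 3: [if@root] ((if false then 3 else 3) + 4)
step 4: [if@0] (3 + 4)
step 5: [delta@root] 7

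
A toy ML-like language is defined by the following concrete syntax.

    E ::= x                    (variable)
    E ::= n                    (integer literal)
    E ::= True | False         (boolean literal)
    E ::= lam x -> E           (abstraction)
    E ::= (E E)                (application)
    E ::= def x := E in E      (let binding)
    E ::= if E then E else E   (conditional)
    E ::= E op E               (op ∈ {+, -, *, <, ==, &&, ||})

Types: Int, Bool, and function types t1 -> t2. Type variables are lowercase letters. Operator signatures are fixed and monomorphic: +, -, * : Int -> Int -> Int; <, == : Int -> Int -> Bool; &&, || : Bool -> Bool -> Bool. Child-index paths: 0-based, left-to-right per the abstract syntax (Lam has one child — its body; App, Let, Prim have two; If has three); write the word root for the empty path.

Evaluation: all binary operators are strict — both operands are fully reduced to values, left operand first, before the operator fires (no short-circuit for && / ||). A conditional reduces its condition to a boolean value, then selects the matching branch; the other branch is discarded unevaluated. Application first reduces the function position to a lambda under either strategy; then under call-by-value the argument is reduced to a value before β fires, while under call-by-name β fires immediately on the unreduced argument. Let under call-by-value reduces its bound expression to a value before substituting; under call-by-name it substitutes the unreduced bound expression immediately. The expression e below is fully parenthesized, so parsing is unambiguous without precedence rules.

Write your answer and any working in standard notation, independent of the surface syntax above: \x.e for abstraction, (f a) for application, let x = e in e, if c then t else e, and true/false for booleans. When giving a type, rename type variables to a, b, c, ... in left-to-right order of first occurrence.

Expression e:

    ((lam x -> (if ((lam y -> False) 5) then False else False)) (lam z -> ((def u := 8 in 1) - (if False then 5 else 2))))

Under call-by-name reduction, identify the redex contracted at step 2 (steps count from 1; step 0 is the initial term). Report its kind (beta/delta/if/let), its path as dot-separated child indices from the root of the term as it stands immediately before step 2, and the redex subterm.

Answer: beta at 0 : ((\y.false) 5)

Trace:
step 0: ((\x.(if ((\y.false) 5) then false else false)) (\z.((let u = 8 in 1) - (if false then 5 else 2))))
step 1: [beta@root] (if ((\y.false) 5) then false else false)
step 2: [beta@0] (if false then false else false)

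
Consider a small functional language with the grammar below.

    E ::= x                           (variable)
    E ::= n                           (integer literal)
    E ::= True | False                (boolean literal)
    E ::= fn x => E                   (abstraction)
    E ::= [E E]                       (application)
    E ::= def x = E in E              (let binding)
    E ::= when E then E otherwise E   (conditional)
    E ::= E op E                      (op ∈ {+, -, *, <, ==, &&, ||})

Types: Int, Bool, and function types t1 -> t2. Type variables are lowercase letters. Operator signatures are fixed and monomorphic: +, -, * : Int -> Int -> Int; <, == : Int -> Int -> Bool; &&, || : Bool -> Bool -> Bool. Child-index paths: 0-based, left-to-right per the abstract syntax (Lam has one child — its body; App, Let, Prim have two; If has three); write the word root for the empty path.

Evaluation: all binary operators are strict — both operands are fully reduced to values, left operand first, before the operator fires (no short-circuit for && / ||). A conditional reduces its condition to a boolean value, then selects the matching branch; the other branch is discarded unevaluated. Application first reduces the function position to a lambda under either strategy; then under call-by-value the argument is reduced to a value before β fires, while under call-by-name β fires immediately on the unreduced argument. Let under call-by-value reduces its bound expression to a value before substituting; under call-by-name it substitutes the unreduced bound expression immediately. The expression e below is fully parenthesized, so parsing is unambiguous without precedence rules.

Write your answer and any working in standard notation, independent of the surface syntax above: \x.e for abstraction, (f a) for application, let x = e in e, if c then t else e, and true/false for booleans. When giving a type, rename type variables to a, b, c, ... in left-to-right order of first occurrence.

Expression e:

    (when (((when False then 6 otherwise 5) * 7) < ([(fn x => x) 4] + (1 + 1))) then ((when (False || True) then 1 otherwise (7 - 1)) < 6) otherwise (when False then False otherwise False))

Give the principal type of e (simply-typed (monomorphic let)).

Trace:
  unify Bool ~ Bool
  unify Int ~ Int
  unify Int ~ Int
  unify Int ~ Int
  unify Int ~ Int
x : a
\x._ : a -> a
  unify a -> a ~ Int -> b
  unify a ~ Int
  unify Int ~ b
_ _ : Int
  unify Int ~ Int
  unify Int ~ Int
  unify Int ~ Int
  unify Int ~ Int
  unify Int ~ Int
  unify Bool ~ Bool
  unify Bool ~ Bool
  unify Bool ~ Bool
  unify Bool ~ Bool
  unify Int ~ Int
  unify Int ~ Int
  unify Int ~ Int
  unify Int ~ Int
  unify Int ~ Int
  unify Bool ~ Bool
  unify Bool ~ Bool
  unify Bool ~ Bool

Answer: Bool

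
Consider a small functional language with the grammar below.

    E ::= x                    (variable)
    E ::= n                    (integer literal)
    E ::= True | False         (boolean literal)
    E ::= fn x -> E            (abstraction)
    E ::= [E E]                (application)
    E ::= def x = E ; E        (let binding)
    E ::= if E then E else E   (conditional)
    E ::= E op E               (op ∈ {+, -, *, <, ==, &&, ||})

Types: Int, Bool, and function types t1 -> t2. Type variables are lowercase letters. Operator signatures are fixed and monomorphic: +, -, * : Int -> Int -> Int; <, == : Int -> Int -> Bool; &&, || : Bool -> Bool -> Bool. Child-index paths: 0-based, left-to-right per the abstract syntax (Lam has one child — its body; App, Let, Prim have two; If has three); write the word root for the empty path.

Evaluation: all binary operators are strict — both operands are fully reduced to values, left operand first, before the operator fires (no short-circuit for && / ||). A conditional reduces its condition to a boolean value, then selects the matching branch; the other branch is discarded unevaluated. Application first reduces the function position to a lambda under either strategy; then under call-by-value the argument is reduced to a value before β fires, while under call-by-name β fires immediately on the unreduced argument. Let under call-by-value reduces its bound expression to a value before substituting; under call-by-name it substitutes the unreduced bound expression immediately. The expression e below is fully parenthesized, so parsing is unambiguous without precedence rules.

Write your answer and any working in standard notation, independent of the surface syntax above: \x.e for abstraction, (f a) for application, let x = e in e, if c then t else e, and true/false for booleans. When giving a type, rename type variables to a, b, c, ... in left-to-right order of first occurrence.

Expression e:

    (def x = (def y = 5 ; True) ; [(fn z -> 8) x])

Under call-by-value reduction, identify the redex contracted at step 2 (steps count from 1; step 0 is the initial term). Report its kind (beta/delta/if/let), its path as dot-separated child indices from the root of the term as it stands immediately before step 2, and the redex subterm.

Answer: let at root : (let x = true in ((\z.8) x))

Trace:
step 0: (let x = (let y = 5 in true) in ((\z.8) x))
step 1: [let@0] (let x = true in ((\z.8) x))
step 2: [let@root] ((\z.8) true)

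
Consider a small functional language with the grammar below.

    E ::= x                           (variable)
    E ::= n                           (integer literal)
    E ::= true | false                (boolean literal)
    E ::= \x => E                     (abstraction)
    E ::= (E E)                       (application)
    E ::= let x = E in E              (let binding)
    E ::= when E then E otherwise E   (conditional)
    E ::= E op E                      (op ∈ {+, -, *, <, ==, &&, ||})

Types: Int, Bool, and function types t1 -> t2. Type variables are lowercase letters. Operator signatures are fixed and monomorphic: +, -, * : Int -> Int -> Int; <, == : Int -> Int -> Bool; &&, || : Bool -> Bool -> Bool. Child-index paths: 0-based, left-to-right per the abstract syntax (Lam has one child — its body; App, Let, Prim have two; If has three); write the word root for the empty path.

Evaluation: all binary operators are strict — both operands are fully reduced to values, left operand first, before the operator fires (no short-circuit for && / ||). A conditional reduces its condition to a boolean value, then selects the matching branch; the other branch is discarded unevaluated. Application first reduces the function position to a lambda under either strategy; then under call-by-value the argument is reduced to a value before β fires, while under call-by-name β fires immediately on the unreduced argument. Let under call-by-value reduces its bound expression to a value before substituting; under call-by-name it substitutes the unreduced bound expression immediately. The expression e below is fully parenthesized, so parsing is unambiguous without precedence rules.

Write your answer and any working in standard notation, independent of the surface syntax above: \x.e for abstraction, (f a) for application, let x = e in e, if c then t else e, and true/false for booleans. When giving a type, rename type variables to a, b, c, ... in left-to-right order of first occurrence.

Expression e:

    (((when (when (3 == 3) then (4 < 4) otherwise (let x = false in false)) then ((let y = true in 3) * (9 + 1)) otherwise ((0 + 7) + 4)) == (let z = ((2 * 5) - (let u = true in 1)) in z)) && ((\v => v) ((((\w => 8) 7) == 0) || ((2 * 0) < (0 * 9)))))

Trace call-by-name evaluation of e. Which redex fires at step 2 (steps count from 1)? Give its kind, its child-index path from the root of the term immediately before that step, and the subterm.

Working:
step 0: (((if (if (3 == 3) then (4 < 4) else (let x = false in false)) then ((let y = true in 3) * (9 + 1)) else ((0 + 7) + 4)) == (let z = ((2 * 5) - (let u = true in 1)) in z)) && ((\v.v) ((((\w.8) 7) == 0) || ((2 * 0) < (0 * 9)))))
step 1: [delta@0.0.0.0] (((if (if true then (4 < 4) else (let x = false in false)) then ((let y = true in 3) * (9 + 1)) else ((0 + 7) + 4)) == (let z = ((2 * 5) - (let u = true in 1)) in z)) && ((\v.v) ((((\w.8) 7) == 0) || ((2 * 0) < (0 * 9)))))
step 2: [if@0.0.0] (((if (4 < 4) then ((let y = true in 3) * (9 + 1)) else ((0 + 7) + 4)) == (let z = ((2 * 5) - (let u = true in 1)) in z)) && ((\v.v) ((((\w.8) 7) == 0) || ((2 * 0) < (0 * 9)))))

Answer: if at 0.0.0 : (if true then (4 < 4) else (let x = false in false))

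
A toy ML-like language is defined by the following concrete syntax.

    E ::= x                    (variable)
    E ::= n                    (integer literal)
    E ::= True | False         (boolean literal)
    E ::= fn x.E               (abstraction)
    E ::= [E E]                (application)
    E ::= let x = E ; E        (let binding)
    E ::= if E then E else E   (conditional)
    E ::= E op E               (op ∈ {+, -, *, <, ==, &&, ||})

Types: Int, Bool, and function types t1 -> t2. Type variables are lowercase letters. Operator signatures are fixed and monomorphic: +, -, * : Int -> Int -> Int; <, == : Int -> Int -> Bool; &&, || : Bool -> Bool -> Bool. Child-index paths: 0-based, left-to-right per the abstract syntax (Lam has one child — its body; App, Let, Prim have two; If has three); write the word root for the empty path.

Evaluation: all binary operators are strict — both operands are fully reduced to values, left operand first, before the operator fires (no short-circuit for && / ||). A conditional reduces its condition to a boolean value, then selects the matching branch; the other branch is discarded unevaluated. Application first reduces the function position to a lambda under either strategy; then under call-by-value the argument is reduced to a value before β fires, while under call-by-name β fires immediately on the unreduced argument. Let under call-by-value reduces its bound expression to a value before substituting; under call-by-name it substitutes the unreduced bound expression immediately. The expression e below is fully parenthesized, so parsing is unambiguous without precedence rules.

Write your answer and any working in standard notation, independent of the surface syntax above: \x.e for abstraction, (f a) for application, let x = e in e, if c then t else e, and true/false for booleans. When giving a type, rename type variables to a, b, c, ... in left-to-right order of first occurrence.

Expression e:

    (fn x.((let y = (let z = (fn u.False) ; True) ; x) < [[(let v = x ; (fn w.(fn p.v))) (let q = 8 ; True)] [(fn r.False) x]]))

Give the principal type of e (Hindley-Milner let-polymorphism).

Answer: Int -> Bool

Trace:
\u._ : b -> Bool
let z : forall. b -> Bool
let y : Bool
x : a
  unify a ~ Int
x : Int
let v : Int
v : Int
\p._ : d -> Int
\w._ : c -> d -> Int
let q : Int
  unify c -> d -> Int ~ Bool -> e
  unify c ~ Bool
  unify d -> Int ~ e
_ _ : d -> Int
\r._ : f -> Bool
x : Int
  unify f -> Bool ~ Int -> g
  unify f ~ Int
  unify Bool ~ g
_ _ : Bool
  unify d -> Int ~ Bool -> h
  unify d ~ Bool
  unify Int ~ h
_ _ : Int
  unify Int ~ Int
\x._ : Int -> Bool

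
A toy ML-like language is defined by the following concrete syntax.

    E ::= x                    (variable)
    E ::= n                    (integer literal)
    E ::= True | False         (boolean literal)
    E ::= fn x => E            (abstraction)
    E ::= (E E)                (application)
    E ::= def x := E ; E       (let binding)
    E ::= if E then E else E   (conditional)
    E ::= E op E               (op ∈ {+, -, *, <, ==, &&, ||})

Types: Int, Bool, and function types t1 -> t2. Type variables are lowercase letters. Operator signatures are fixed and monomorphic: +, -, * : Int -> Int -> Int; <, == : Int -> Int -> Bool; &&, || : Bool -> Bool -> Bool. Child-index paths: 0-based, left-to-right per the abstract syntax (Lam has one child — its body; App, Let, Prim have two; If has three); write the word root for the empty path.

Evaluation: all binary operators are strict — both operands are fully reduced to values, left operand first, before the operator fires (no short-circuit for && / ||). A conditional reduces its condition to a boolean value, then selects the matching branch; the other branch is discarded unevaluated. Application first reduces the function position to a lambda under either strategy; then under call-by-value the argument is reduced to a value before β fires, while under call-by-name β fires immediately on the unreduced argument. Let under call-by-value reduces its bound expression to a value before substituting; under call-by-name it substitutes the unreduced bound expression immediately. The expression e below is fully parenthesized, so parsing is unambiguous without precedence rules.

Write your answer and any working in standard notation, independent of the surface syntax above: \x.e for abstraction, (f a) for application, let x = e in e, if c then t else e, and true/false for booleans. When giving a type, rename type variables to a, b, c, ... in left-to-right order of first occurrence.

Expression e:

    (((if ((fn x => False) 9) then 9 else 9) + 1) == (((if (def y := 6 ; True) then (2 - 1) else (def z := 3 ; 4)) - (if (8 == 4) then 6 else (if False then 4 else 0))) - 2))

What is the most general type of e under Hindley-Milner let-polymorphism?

Answer: Bool

Derivation:
\x._ : a -> Bool
  unify a -> Bool ~ Int -> b
  unify a ~ Int
  unify Bool ~ b
_ _ : Bool
  unify Bool ~ Bool
  unify Int ~ Int
  unify Int ~ Int
  unify Int ~ Int
  unify Int ~ Int
let y : Int
  unify Bool ~ Bool
  unify Int ~ Int
  unify Int ~ Int
let z : Int
  unify Int ~ Int
  unify Int ~ Int
  unify Int ~ Int
  unify Int ~ Int
  unify Bool ~ Bool
  unify Bool ~ Bool
  unify Int ~ Int
  unify Int ~ Int
  unify Int ~ Int
  unify Int ~ Int
  unify Int ~ Int
  unify Int ~ Int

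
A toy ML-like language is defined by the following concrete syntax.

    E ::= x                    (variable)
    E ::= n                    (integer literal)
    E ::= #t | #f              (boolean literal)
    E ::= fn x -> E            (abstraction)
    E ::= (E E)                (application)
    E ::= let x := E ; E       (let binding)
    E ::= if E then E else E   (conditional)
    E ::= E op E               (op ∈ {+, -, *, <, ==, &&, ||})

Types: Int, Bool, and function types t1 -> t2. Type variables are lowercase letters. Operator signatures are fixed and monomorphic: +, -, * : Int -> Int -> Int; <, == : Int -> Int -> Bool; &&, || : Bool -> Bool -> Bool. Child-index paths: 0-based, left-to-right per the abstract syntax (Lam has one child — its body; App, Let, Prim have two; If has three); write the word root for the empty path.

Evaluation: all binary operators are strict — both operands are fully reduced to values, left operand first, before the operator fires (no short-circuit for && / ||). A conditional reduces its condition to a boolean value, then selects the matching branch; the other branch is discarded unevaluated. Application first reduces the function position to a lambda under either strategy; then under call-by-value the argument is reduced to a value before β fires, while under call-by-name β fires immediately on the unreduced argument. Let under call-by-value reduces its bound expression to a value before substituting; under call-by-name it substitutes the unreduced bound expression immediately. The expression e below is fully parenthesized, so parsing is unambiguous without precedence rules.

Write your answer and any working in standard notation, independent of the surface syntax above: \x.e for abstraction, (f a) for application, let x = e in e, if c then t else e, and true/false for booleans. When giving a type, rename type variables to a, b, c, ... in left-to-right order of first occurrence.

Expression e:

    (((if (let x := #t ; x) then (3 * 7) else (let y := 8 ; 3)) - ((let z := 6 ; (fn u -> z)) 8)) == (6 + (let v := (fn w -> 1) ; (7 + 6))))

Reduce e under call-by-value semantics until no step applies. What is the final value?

Working:
step 0: (((if (let x = true in x) then (3 * 7) else (let y = 8 in 3)) - ((let z = 6 in (\u.z)) 8)) == (6 + (let v = (\w.1) in (7 + 6))))
step 1: [let@0.0.0] (((if true then (3 * 7) else (let y = 8 in 3)) - ((let z = 6 in (\u.z)) 8)) == (6 + (let v = (\w.1) in (7 + 6))))
step 2: [if@0.0] (((3 * 7) - ((let z = 6 in (\u.z)) 8)) == (6 + (let v = (\w.1) in (7 + 6))))
step 3: [delta@0.0] ((21 - ((let z = 6 in (\u.z)) 8)) == (6 + (let v = (\w.1) in (7 + 6))))
step 4: [let@0.1.0] ((21 - ((\u.6) 8)) == (6 + (let v = (\w.1) in (7 + 6))))
step 5: [beta@0.1] ((21 - 6) == (6 + (let v = (\w.1) in (7 + 6))))
step 6: [delta@0] (15 == (6 + (let v = (\w.1) in (7 + 6))))
step 7: [let@1.1] (15 == (6 + (7 + 6)))
step 8: [delta@1.1] (15 == (6 + 13))
step 9: [delta@1] (15 == 19)
step 10: [delta@root] false

Answer: false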